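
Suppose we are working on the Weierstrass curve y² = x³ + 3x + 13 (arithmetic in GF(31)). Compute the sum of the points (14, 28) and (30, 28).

(18, 3)

(14, 28) + (30, 28). λ = (28 - 28)/(30 - 14) ≡ 0/16 mod 31. 16⁻¹ ≡ 2 (mod 31) since 16·2 = 32 ≡ 1, so λ ≡ 0.
  x = λ² - 14 - 30 = 0 - 44 ≡ 18; y = λ·(14 - 18) - 28 ≡ 3. → (18, 3)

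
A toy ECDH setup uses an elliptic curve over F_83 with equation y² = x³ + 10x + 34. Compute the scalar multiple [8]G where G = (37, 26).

Repeated addition: build up to 8G.
2G: tangent at (37, 26): λ = (3·37² + 10)/(2·26) ≡ 50/52. 52⁻¹ ≡ 8 (mod 83) since 52·8 = 416 ≡ 1, so λ ≡ 50·8 ≡ 68.
  x = λ² - 37 - 37 = 4624 - 74 ≡ 68; y = λ·(37 - 68) - 26 ≡ 24. → (68, 24)
3G: (68, 24) + (37, 26). λ = (26 - 24)/(37 - 68) ≡ 2/52 mod 83. 52⁻¹ ≡ 8 (mod 83) since 52·8 = 416 ≡ 1, so λ ≡ 16.
  x = λ² - 68 - 37 = 256 - 105 ≡ 68; y = λ·(68 - 68) - 24 ≡ 59. → (68, 59)
4G: (68, 59) + (37, 26). λ = (26 - 59)/(37 - 68) ≡ 50/52 mod 83. 52⁻¹ ≡ 8 (mod 83) since 52·8 = 416 ≡ 1, so λ ≡ 68.
  x = λ² - 68 - 37 = 4624 - 105 ≡ 37; y = λ·(68 - 37) - 59 ≡ 57. → (37, 57)
5G: (37, 57) + (37, 26): same x and y₁ ≡ -y₂, so the sum is O.
6G: O + (37, 26) = (37, 26) (identity).
7G: tangent at (37, 26): λ = (3·37² + 10)/(2·26) ≡ 50/52. 52⁻¹ ≡ 8 (mod 83) since 52·8 = 416 ≡ 1, so λ ≡ 50·8 ≡ 68.
  x = λ² - 37 - 37 = 4624 - 74 ≡ 68; y = λ·(37 - 68) - 26 ≡ 24. → (68, 24)
8G: (68, 24) + (37, 26). λ = (26 - 24)/(37 - 68) ≡ 2/52 mod 83. 52⁻¹ ≡ 8 (mod 83) since 52·8 = 416 ≡ 1, so λ ≡ 16.
  x = λ² - 68 - 37 = 256 - 105 ≡ 68; y = λ·(68 - 68) - 24 ≡ 59. → (68, 59)

(68, 59)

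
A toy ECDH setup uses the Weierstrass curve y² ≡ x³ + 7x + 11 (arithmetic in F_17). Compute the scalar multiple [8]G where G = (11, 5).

Repeated addition: build up to 8G.
2G: tangent at (11, 5): λ = (3·11² + 7)/(2·5) ≡ 13/10. 10⁻¹ ≡ 12 (mod 17) since 10·12 = 120 ≡ 1, so λ ≡ 13·12 ≡ 3.
  x = λ² - 11 - 11 = 9 - 22 ≡ 4; y = λ·(11 - 4) - 5 ≡ 16. → (4, 16)
3G: (4, 16) + (11, 5). λ = (5 - 16)/(11 - 4) ≡ 6/7 mod 17. 7⁻¹ ≡ 5 (mod 17), so λ ≡ 13.
  x = λ² - 4 - 11 = 169 - 15 ≡ 1; y = λ·(4 - 1) - 16 ≡ 6. → (1, 6)
4G: (1, 6) + (11, 5). λ = (5 - 6)/(11 - 1) ≡ 16/10 mod 17. 10⁻¹ ≡ 12 (mod 17) since 10·12 = 120 ≡ 1, so λ ≡ 5.
  x = λ² - 1 - 11 = 25 - 12 ≡ 13; y = λ·(1 - 13) - 6 ≡ 2. → (13, 2)
5G: (13, 2) + (11, 5). λ = (5 - 2)/(11 - 13) ≡ 3/15 mod 17. 15⁻¹ ≡ 8 (mod 17), so λ ≡ 7.
  x = λ² - 13 - 11 = 49 - 24 ≡ 8; y = λ·(13 - 8) - 2 ≡ 16. → (8, 16)
6G: (8, 16) + (11, 5). λ = (5 - 16)/(11 - 8) ≡ 6/3 mod 17. 3⁻¹ ≡ 6 (mod 17) since 3·6 = 18 ≡ 1, so λ ≡ 2.
  x = λ² - 8 - 11 = 4 - 19 ≡ 2; y = λ·(8 - 2) - 16 ≡ 13. → (2, 13)
7G: (2, 13) + (11, 5). λ = (5 - 13)/(11 - 2) ≡ 9/9 mod 17. 9⁻¹ ≡ 2 (mod 17) since 9·2 = 18 ≡ 1, so λ ≡ 1.
  x = λ² - 2 - 11 = 1 - 13 ≡ 5; y = λ·(2 - 5) - 13 ≡ 1. → (5, 1)
8G: (5, 1) + (11, 5). λ = (5 - 1)/(11 - 5) ≡ 4/6 mod 17. 6⁻¹ ≡ 3 (mod 17) since 6·3 = 18 ≡ 1, so λ ≡ 12.
  x = λ² - 5 - 11 = 144 - 16 ≡ 9; y = λ·(5 - 9) - 1 ≡ 2. → (9, 2)

(9, 2)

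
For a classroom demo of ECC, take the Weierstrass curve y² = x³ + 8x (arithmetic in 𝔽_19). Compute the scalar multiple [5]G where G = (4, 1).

O

Double-and-add on 5 = (101)₂. Start with G = (4, 1) for the leading 1-bit.
double: tangent at (4, 1): λ = (3·4² + 8)/(2·1) ≡ 18/2. 2⁻¹ ≡ 10 (mod 19) since 2·10 = 20 ≡ 1, so λ ≡ 18·10 ≡ 9.
  x = λ² - 4 - 4 = 81 - 8 ≡ 16; y = λ·(4 - 16) - 1 ≡ 5. → (16, 5)
double: tangent at (16, 5): λ = (3·16² + 8)/(2·5) ≡ 16/10. 10⁻¹ ≡ 2 (mod 19), so λ ≡ 16·2 ≡ 13.
  x = λ² - 16 - 16 = 169 - 32 ≡ 4; y = λ·(16 - 4) - 5 ≡ 18. → (4, 18)
add G: (4, 18) + (4, 1): same x and y₁ ≡ -y₂, so the sum is the point at infinity.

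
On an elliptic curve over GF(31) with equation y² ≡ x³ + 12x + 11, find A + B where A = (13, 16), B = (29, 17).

(24, 24)

(13, 16) + (29, 17). λ = (17 - 16)/(29 - 13) ≡ 1/16 mod 31. 16⁻¹ ≡ 2 (mod 31), so λ ≡ 2.
  x = λ² - 13 - 29 = 4 - 42 ≡ 24; y = λ·(13 - 24) - 16 ≡ 24. → (24, 24)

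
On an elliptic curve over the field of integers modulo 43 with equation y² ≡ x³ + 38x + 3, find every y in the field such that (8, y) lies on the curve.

none

x³ + 38x + 3 = 819 ≡ 2 (mod 43).
2 is a non-residue mod 43; no y exists.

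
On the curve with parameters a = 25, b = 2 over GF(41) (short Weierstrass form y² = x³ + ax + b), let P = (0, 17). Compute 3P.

Repeated addition: build up to 3P.
2P: tangent at (0, 17): λ = (3·0² + 25)/(2·17) ≡ 25/34. 34⁻¹ ≡ 35 (mod 41), so λ ≡ 25·35 ≡ 14.
  x = λ² - 0 - 0 = 196 - 0 ≡ 32; y = λ·(0 - 32) - 17 ≡ 27. → (32, 27)
3P: (32, 27) + (0, 17). λ = (17 - 27)/(0 - 32) ≡ 31/9 mod 41. 9⁻¹ ≡ 32 (mod 41) since 9·32 = 288 ≡ 1, so λ ≡ 8.
  x = λ² - 32 - 0 = 64 - 32 ≡ 32; y = λ·(32 - 32) - 27 ≡ 14. → (32, 14)

(32, 14)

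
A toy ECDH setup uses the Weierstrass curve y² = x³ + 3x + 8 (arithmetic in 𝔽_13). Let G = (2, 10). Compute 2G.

tangent at (2, 10): λ = (3·2² + 3)/(2·10) ≡ 2/7. 7⁻¹ ≡ 2 (mod 13) since 7·2 = 14 ≡ 1, so λ ≡ 2·2 ≡ 4.
  x = λ² - 2 - 2 = 16 - 4 ≡ 12; y = λ·(2 - 12) - 10 ≡ 2. → (12, 2)

(12, 2)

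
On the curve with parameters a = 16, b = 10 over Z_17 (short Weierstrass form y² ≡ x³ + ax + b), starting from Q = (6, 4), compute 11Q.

Repeated addition: build up to 11Q.
2Q: tangent at (6, 4): λ = (3·6² + 16)/(2·4) ≡ 5/8. 8⁻¹ ≡ 15 (mod 17), so λ ≡ 5·15 ≡ 7.
  x = λ² - 6 - 6 = 49 - 12 ≡ 3; y = λ·(6 - 3) - 4 ≡ 0. → (3, 0)
3Q: (3, 0) + (6, 4). λ = (4 - 0)/(6 - 3) ≡ 4/3 mod 17. 3⁻¹ ≡ 6 (mod 17), so λ ≡ 7.
  x = λ² - 3 - 6 = 49 - 9 ≡ 6; y = λ·(3 - 6) - 0 ≡ 13. → (6, 13)
4Q: (6, 13) + (6, 4): same x and y₁ ≡ -y₂, so the sum is O.
5Q: O + (6, 4) = (6, 4) (identity).
6Q: tangent at (6, 4): λ = (3·6² + 16)/(2·4) ≡ 5/8. 8⁻¹ ≡ 15 (mod 17), so λ ≡ 5·15 ≡ 7.
  x = λ² - 6 - 6 = 49 - 12 ≡ 3; y = λ·(6 - 3) - 4 ≡ 0. → (3, 0)
7Q: (3, 0) + (6, 4). λ = (4 - 0)/(6 - 3) ≡ 4/3 mod 17. 3⁻¹ ≡ 6 (mod 17), so λ ≡ 7.
  x = λ² - 3 - 6 = 49 - 9 ≡ 6; y = λ·(3 - 6) - 0 ≡ 13. → (6, 13)
8Q: (6, 13) + (6, 4): same x and y₁ ≡ -y₂, so the sum is O.
9Q: O + (6, 4) = (6, 4) (identity).
10Q: tangent at (6, 4): λ = (3·6² + 16)/(2·4) ≡ 5/8. 8⁻¹ ≡ 15 (mod 17), so λ ≡ 5·15 ≡ 7.
  x = λ² - 6 - 6 = 49 - 12 ≡ 3; y = λ·(6 - 3) - 4 ≡ 0. → (3, 0)
11Q: (3, 0) + (6, 4). λ = (4 - 0)/(6 - 3) ≡ 4/3 mod 17. 3⁻¹ ≡ 6 (mod 17), so λ ≡ 7.
  x = λ² - 3 - 6 = 49 - 9 ≡ 6; y = λ·(3 - 6) - 0 ≡ 13. → (6, 13)

(6, 13)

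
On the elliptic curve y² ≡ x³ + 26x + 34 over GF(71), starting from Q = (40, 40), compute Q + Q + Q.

(37, 48)

Repeated addition: build up to 3Q.
2Q: tangent at (40, 40): λ = (3·40² + 26)/(2·40) ≡ 69/9. 9⁻¹ ≡ 8 (mod 71) since 9·8 = 72 ≡ 1, so λ ≡ 69·8 ≡ 55.
  x = λ² - 40 - 40 = 3025 - 80 ≡ 34; y = λ·(40 - 34) - 40 ≡ 6. → (34, 6)
3Q: (34, 6) + (40, 40). λ = (40 - 6)/(40 - 34) ≡ 34/6 mod 71. 6⁻¹ ≡ 12 (mod 71) since 6·12 = 72 ≡ 1, so λ ≡ 53.
  x = λ² - 34 - 40 = 2809 - 74 ≡ 37; y = λ·(34 - 37) - 6 ≡ 48. → (37, 48)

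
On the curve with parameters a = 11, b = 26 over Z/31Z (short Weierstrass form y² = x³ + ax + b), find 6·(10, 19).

(5, 12)

Write G = (10, 19).
Repeated addition: build up to 6G.
2G: tangent at (10, 19): λ = (3·10² + 11)/(2·19) ≡ 1/7. 7⁻¹ ≡ 9 (mod 31) since 7·9 = 63 ≡ 1, so λ ≡ 1·9 ≡ 9.
  x = λ² - 10 - 10 = 81 - 20 ≡ 30; y = λ·(10 - 30) - 19 ≡ 18. → (30, 18)
3G: (30, 18) + (10, 19). λ = (19 - 18)/(10 - 30) ≡ 1/11 mod 31. 11⁻¹ ≡ 17 (mod 31), so λ ≡ 17.
  x = λ² - 30 - 10 = 289 - 40 ≡ 1; y = λ·(30 - 1) - 18 ≡ 10. → (1, 10)
4G: (1, 10) + (10, 19). λ = (19 - 10)/(10 - 1) ≡ 9/9 mod 31. 9⁻¹ ≡ 7 (mod 31), so λ ≡ 1.
  x = λ² - 1 - 10 = 1 - 11 ≡ 21; y = λ·(1 - 21) - 10 ≡ 1. → (21, 1)
5G: (21, 1) + (10, 19). λ = (19 - 1)/(10 - 21) ≡ 18/20 mod 31. 20⁻¹ ≡ 14 (mod 31) since 20·14 = 280 ≡ 1, so λ ≡ 4.
  x = λ² - 21 - 10 = 16 - 31 ≡ 16; y = λ·(21 - 16) - 1 ≡ 19. → (16, 19)
6G: (16, 19) + (10, 19). λ = (19 - 19)/(10 - 16) ≡ 0/25 mod 31. 25⁻¹ ≡ 5 (mod 31), so λ ≡ 0.
  x = λ² - 16 - 10 = 0 - 26 ≡ 5; y = λ·(16 - 5) - 19 ≡ 12. → (5, 12)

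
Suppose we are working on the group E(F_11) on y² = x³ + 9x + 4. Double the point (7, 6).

(1, 6)

tangent at (7, 6): λ = (3·7² + 9)/(2·6) ≡ 2/1. 1⁻¹ ≡ 1 (mod 11), so λ ≡ 2·1 ≡ 2.
  x = λ² - 7 - 7 = 4 - 14 ≡ 1; y = λ·(7 - 1) - 6 ≡ 6. → (1, 6)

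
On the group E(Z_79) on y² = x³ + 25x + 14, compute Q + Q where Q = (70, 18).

(11, 35)

tangent at (70, 18): λ = (3·70² + 25)/(2·18) ≡ 31/36. 36⁻¹ ≡ 11 (mod 79), so λ ≡ 31·11 ≡ 25.
  x = λ² - 70 - 70 = 625 - 140 ≡ 11; y = λ·(70 - 11) - 18 ≡ 35. → (11, 35)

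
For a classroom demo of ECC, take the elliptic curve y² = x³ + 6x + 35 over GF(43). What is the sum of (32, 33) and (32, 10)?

The two points share x = 32 and their y-coordinates satisfy 33 + 10 ≡ 0 (mod 43), so they are inverses. Their sum is the point at infinity.

O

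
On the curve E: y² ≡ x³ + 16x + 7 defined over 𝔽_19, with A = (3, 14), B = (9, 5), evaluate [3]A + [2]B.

First 3A:
Repeated addition: build up to 3A.
2A: tangent at (3, 14): λ = (3·3² + 16)/(2·14) ≡ 5/9. 9⁻¹ ≡ 17 (mod 19) since 9·17 = 153 ≡ 1, so λ ≡ 5·17 ≡ 9.
  x = λ² - 3 - 3 = 81 - 6 ≡ 18; y = λ·(3 - 18) - 14 ≡ 3. → (18, 3)
3A: (18, 3) + (3, 14). λ = (14 - 3)/(3 - 18) ≡ 11/4 mod 19. 4⁻¹ ≡ 5 (mod 19), so λ ≡ 17.
  x = λ² - 18 - 3 = 289 - 21 ≡ 2; y = λ·(18 - 2) - 3 ≡ 3. → (2, 3)
3A = (2, 3).
Next 2B:
Repeated addition: build up to 2B.
2B: tangent at (9, 5): λ = (3·9² + 16)/(2·5) ≡ 12/10. 10⁻¹ ≡ 2 (mod 19), so λ ≡ 12·2 ≡ 5.
  x = λ² - 9 - 9 = 25 - 18 ≡ 7; y = λ·(9 - 7) - 5 ≡ 5. → (7, 5)
2B = (7, 5).
Finally 3A + 2B:
(2, 3) + (7, 5). λ = (5 - 3)/(7 - 2) ≡ 2/5 mod 19. 5⁻¹ ≡ 4 (mod 19) since 5·4 = 20 ≡ 1, so λ ≡ 8.
  x = λ² - 2 - 7 = 64 - 9 ≡ 17; y = λ·(2 - 17) - 3 ≡ 10. → (17, 10)

(17, 10)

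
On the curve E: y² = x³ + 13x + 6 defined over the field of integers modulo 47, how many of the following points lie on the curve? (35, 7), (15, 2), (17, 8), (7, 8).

4

(35, 7): 7² ≡ 2, rhs ≡ 2 → on.
(15, 2): 2² ≡ 4, rhs ≡ 4 → on.
(17, 8): 8² ≡ 17, rhs ≡ 17 → on.
(7, 8): 8² ≡ 17, rhs ≡ 17 → on.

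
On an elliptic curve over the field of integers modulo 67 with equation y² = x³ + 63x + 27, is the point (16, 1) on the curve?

y² = 1² ≡ 1; x³ + 63x + 27 = 5131 ≡ 39 (mod 67). 1 ≠ 39.

no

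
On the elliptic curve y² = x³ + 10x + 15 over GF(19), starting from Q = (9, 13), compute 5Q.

Double-and-add on 5 = (101)₂. Start with Q = (9, 13) for the leading 1-bit.
double: tangent at (9, 13): λ = (3·9² + 10)/(2·13) ≡ 6/7. 7⁻¹ ≡ 11 (mod 19), so λ ≡ 6·11 ≡ 9.
  x = λ² - 9 - 9 = 81 - 18 ≡ 6; y = λ·(9 - 6) - 13 ≡ 14. → (6, 14)
double: tangent at (6, 14): λ = (3·6² + 10)/(2·14) ≡ 4/9. 9⁻¹ ≡ 17 (mod 19), so λ ≡ 4·17 ≡ 11.
  x = λ² - 6 - 6 = 121 - 12 ≡ 14; y = λ·(6 - 14) - 14 ≡ 12. → (14, 12)
add Q: (14, 12) + (9, 13). λ = (13 - 12)/(9 - 14) ≡ 1/14 mod 19. 14⁻¹ ≡ 15 (mod 19), so λ ≡ 15.
  x = λ² - 14 - 9 = 225 - 23 ≡ 12; y = λ·(14 - 12) - 12 ≡ 18. → (12, 18)

(12, 18)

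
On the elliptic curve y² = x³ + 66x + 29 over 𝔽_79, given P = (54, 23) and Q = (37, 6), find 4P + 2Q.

(39, 12)

First 4P:
Repeated addition: build up to 4P.
2P: tangent at (54, 23): λ = (3·54² + 66)/(2·23) ≡ 45/46. 46⁻¹ ≡ 67 (mod 79), so λ ≡ 45·67 ≡ 13.
  x = λ² - 54 - 54 = 169 - 108 ≡ 61; y = λ·(54 - 61) - 23 ≡ 44. → (61, 44)
3P: (61, 44) + (54, 23). λ = (23 - 44)/(54 - 61) ≡ 58/72 mod 79. 72⁻¹ ≡ 45 (mod 79) since 72·45 = 3240 ≡ 1, so λ ≡ 3.
  x = λ² - 61 - 54 = 9 - 115 ≡ 52; y = λ·(61 - 52) - 44 ≡ 62. → (52, 62)
4P: (52, 62) + (54, 23). λ = (23 - 62)/(54 - 52) ≡ 40/2 mod 79. 2⁻¹ ≡ 40 (mod 79), so λ ≡ 20.
  x = λ² - 52 - 54 = 400 - 106 ≡ 57; y = λ·(52 - 57) - 62 ≡ 75. → (57, 75)
4P = (57, 75).
Next 2Q:
Repeated addition: build up to 2Q.
2Q: tangent at (37, 6): λ = (3·37² + 66)/(2·6) ≡ 65/12. 12⁻¹ ≡ 33 (mod 79) since 12·33 = 396 ≡ 1, so λ ≡ 65·33 ≡ 12.
  x = λ² - 37 - 37 = 144 - 74 ≡ 70; y = λ·(37 - 70) - 6 ≡ 72. → (70, 72)
2Q = (70, 72).
Finally 4P + 2Q:
(57, 75) + (70, 72). λ = (72 - 75)/(70 - 57) ≡ 76/13 mod 79. 13⁻¹ ≡ 73 (mod 79), so λ ≡ 18.
  x = λ² - 57 - 70 = 324 - 127 ≡ 39; y = λ·(57 - 39) - 75 ≡ 12. → (39, 12)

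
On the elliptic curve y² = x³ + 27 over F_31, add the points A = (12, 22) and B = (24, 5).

(11, 5)

(12, 22) + (24, 5). λ = (5 - 22)/(24 - 12) ≡ 14/12 mod 31. 12⁻¹ ≡ 13 (mod 31) since 12·13 = 156 ≡ 1, so λ ≡ 27.
  x = λ² - 12 - 24 = 729 - 36 ≡ 11; y = λ·(12 - 11) - 22 ≡ 5. → (11, 5)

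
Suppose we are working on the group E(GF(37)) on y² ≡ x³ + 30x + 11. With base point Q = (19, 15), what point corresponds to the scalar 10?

Double-and-add on 10 = (1010)₂. Start with Q = (19, 15) for the leading 1-bit.
double: tangent at (19, 15): λ = (3·19² + 30)/(2·15) ≡ 3/30. 30⁻¹ ≡ 21 (mod 37), so λ ≡ 3·21 ≡ 26.
  x = λ² - 19 - 19 = 676 - 38 ≡ 9; y = λ·(19 - 9) - 15 ≡ 23. → (9, 23)
double: tangent at (9, 23): λ = (3·9² + 30)/(2·23) ≡ 14/9. 9⁻¹ ≡ 33 (mod 37), so λ ≡ 14·33 ≡ 18.
  x = λ² - 9 - 9 = 324 - 18 ≡ 10; y = λ·(9 - 10) - 23 ≡ 33. → (10, 33)
add Q: (10, 33) + (19, 15). λ = (15 - 33)/(19 - 10) ≡ 19/9 mod 37. 9⁻¹ ≡ 33 (mod 37) since 9·33 = 297 ≡ 1, so λ ≡ 35.
  x = λ² - 10 - 19 = 1225 - 29 ≡ 12; y = λ·(10 - 12) - 33 ≡ 8. → (12, 8)
double: tangent at (12, 8): λ = (3·12² + 30)/(2·8) ≡ 18/16. 16⁻¹ ≡ 7 (mod 37) since 16·7 = 112 ≡ 1, so λ ≡ 18·7 ≡ 15.
  x = λ² - 12 - 12 = 225 - 24 ≡ 16; y = λ·(12 - 16) - 8 ≡ 6. → (16, 6)

(16, 6)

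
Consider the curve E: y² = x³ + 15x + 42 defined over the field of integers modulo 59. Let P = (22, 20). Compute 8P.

(33, 37)

Double-and-add on 8 = (1000)₂. Start with P = (22, 20) for the leading 1-bit.
double: tangent at (22, 20): λ = (3·22² + 15)/(2·20) ≡ 51/40. 40⁻¹ ≡ 31 (mod 59) since 40·31 = 1240 ≡ 1, so λ ≡ 51·31 ≡ 47.
  x = λ² - 22 - 22 = 2209 - 44 ≡ 41; y = λ·(22 - 41) - 20 ≡ 31. → (41, 31)
double: tangent at (41, 31): λ = (3·41² + 15)/(2·31) ≡ 43/3. 3⁻¹ ≡ 20 (mod 59) since 3·20 = 60 ≡ 1, so λ ≡ 43·20 ≡ 34.
  x = λ² - 41 - 41 = 1156 - 82 ≡ 12; y = λ·(41 - 12) - 31 ≡ 11. → (12, 11)
double: tangent at (12, 11): λ = (3·12² + 15)/(2·11) ≡ 34/22. 22⁻¹ ≡ 51 (mod 59), so λ ≡ 34·51 ≡ 23.
  x = λ² - 12 - 12 = 529 - 24 ≡ 33; y = λ·(12 - 33) - 11 ≡ 37. → (33, 37)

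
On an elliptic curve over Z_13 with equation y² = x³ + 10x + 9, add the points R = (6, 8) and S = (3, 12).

(6, 8) + (3, 12). λ = (12 - 8)/(3 - 6) ≡ 4/10 mod 13. 10⁻¹ ≡ 4 (mod 13), so λ ≡ 3.
  x = λ² - 6 - 3 = 9 - 9 ≡ 0; y = λ·(6 - 0) - 8 ≡ 10. → (0, 10)

(0, 10)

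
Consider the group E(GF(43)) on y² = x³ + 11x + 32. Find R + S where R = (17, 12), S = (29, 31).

(1, 42)

(17, 12) + (29, 31). λ = (31 - 12)/(29 - 17) ≡ 19/12 mod 43. 12⁻¹ ≡ 18 (mod 43), so λ ≡ 41.
  x = λ² - 17 - 29 = 1681 - 46 ≡ 1; y = λ·(17 - 1) - 12 ≡ 42. → (1, 42)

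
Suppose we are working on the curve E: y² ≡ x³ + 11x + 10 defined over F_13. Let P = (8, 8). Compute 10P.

Double-and-add on 10 = (1010)₂. Start with P = (8, 8) for the leading 1-bit.
double: tangent at (8, 8): λ = (3·8² + 11)/(2·8) ≡ 8/3. 3⁻¹ ≡ 9 (mod 13), so λ ≡ 8·9 ≡ 7.
  x = λ² - 8 - 8 = 49 - 16 ≡ 7; y = λ·(8 - 7) - 8 ≡ 12. → (7, 12)
double: tangent at (7, 12): λ = (3·7² + 11)/(2·12) ≡ 2/11. 11⁻¹ ≡ 6 (mod 13), so λ ≡ 2·6 ≡ 12.
  x = λ² - 7 - 7 = 144 - 14 ≡ 0; y = λ·(7 - 0) - 12 ≡ 7. → (0, 7)
add P: (0, 7) + (8, 8). λ = (8 - 7)/(8 - 0) ≡ 1/8 mod 13. 8⁻¹ ≡ 5 (mod 13), so λ ≡ 5.
  x = λ² - 0 - 8 = 25 - 8 ≡ 4; y = λ·(0 - 4) - 7 ≡ 12. → (4, 12)
double: tangent at (4, 12): λ = (3·4² + 11)/(2·12) ≡ 7/11. 11⁻¹ ≡ 6 (mod 13), so λ ≡ 7·6 ≡ 3.
  x = λ² - 4 - 4 = 9 - 8 ≡ 1; y = λ·(4 - 1) - 12 ≡ 10. → (1, 10)

(1, 10)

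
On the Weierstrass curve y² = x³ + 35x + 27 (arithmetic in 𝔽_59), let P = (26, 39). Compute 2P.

tangent at (26, 39): λ = (3·26² + 35)/(2·39) ≡ 57/19. 19⁻¹ ≡ 28 (mod 59), so λ ≡ 57·28 ≡ 3.
  x = λ² - 26 - 26 = 9 - 52 ≡ 16; y = λ·(26 - 16) - 39 ≡ 50. → (16, 50)

(16, 50)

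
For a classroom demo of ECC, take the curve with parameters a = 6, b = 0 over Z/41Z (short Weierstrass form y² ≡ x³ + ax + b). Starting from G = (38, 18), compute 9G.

(38, 23)

Double-and-add on 9 = (1001)₂. Start with G = (38, 18) for the leading 1-bit.
double: tangent at (38, 18): λ = (3·38² + 6)/(2·18) ≡ 33/36. 36⁻¹ ≡ 8 (mod 41), so λ ≡ 33·8 ≡ 18.
  x = λ² - 38 - 38 = 324 - 76 ≡ 2; y = λ·(38 - 2) - 18 ≡ 15. → (2, 15)
double: tangent at (2, 15): λ = (3·2² + 6)/(2·15) ≡ 18/30. 30⁻¹ ≡ 26 (mod 41), so λ ≡ 18·26 ≡ 17.
  x = λ² - 2 - 2 = 289 - 4 ≡ 39; y = λ·(2 - 39) - 15 ≡ 12. → (39, 12)
double: tangent at (39, 12): λ = (3·39² + 6)/(2·12) ≡ 18/24. 24⁻¹ ≡ 12 (mod 41) since 24·12 = 288 ≡ 1, so λ ≡ 18·12 ≡ 11.
  x = λ² - 39 - 39 = 121 - 78 ≡ 2; y = λ·(39 - 2) - 12 ≡ 26. → (2, 26)
add G: (2, 26) + (38, 18). λ = (18 - 26)/(38 - 2) ≡ 33/36 mod 41. 36⁻¹ ≡ 8 (mod 41), so λ ≡ 18.
  x = λ² - 2 - 38 = 324 - 40 ≡ 38; y = λ·(2 - 38) - 26 ≡ 23. → (38, 23)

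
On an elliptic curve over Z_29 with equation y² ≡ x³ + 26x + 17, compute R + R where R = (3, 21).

tangent at (3, 21): λ = (3·3² + 26)/(2·21) ≡ 24/13. 13⁻¹ ≡ 9 (mod 29), so λ ≡ 24·9 ≡ 13.
  x = λ² - 3 - 3 = 169 - 6 ≡ 18; y = λ·(3 - 18) - 21 ≡ 16. → (18, 16)

(18, 16)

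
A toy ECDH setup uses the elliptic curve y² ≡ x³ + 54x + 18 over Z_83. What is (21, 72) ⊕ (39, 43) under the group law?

(21, 72) + (39, 43). λ = (43 - 72)/(39 - 21) ≡ 54/18 mod 83. 18⁻¹ ≡ 60 (mod 83) since 18·60 = 1080 ≡ 1, so λ ≡ 3.
  x = λ² - 21 - 39 = 9 - 60 ≡ 32; y = λ·(21 - 32) - 72 ≡ 61. → (32, 61)

(32, 61)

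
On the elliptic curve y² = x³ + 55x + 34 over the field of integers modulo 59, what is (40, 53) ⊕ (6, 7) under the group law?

(40, 53) + (6, 7). λ = (7 - 53)/(6 - 40) ≡ 13/25 mod 59. 25⁻¹ ≡ 26 (mod 59) since 25·26 = 650 ≡ 1, so λ ≡ 43.
  x = λ² - 40 - 6 = 1849 - 46 ≡ 33; y = λ·(40 - 33) - 53 ≡ 12. → (33, 12)

(33, 12)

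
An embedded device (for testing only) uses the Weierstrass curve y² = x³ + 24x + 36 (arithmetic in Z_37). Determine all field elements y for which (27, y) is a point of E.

none

x³ + 24x + 36 = 20367 ≡ 17 (mod 37).
17 is a non-residue mod 37; no y exists.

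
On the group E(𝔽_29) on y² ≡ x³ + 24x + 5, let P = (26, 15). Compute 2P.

(26, 14)

tangent at (26, 15): λ = (3·26² + 24)/(2·15) ≡ 22/1. 1⁻¹ ≡ 1 (mod 29), so λ ≡ 22·1 ≡ 22.
  x = λ² - 26 - 26 = 484 - 52 ≡ 26; y = λ·(26 - 26) - 15 ≡ 14. → (26, 14)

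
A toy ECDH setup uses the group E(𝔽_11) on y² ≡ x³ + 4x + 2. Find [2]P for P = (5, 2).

(4, 4)

tangent at (5, 2): λ = (3·5² + 4)/(2·2) ≡ 2/4. 4⁻¹ ≡ 3 (mod 11) since 4·3 = 12 ≡ 1, so λ ≡ 2·3 ≡ 6.
  x = λ² - 5 - 5 = 36 - 10 ≡ 4; y = λ·(5 - 4) - 2 ≡ 4. → (4, 4)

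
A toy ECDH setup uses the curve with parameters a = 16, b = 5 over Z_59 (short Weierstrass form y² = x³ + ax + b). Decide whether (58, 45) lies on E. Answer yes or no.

no

y² = 45² ≡ 19; x³ + 16x + 5 = 196045 ≡ 47 (mod 59). 19 ≠ 47.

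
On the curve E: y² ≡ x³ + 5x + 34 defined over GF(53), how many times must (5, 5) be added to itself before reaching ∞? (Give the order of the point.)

11

2P: tangent at (5, 5): λ = (3·5² + 5)/(2·5) ≡ 27/10. 10⁻¹ ≡ 16 (mod 53), so λ ≡ 27·16 ≡ 8.
  x = λ² - 5 - 5 = 64 - 10 ≡ 1; y = λ·(5 - 1) - 5 ≡ 27. → (1, 27)
3P: (1, 27) + (5, 5). λ = (5 - 27)/(5 - 1) ≡ 31/4 mod 53. 4⁻¹ ≡ 40 (mod 53), so λ ≡ 21.
  x = λ² - 1 - 5 = 441 - 6 ≡ 11; y = λ·(1 - 11) - 27 ≡ 28. → (11, 28)
4P: (11, 28) + (5, 5). λ = (5 - 28)/(5 - 11) ≡ 30/47 mod 53. 47⁻¹ ≡ 44 (mod 53), so λ ≡ 48.
  x = λ² - 11 - 5 = 2304 - 16 ≡ 9; y = λ·(11 - 9) - 28 ≡ 15. → (9, 15)
5P: (9, 15) + (5, 5). λ = (5 - 15)/(5 - 9) ≡ 43/49 mod 53. 49⁻¹ ≡ 13 (mod 53), so λ ≡ 29.
  x = λ² - 9 - 5 = 841 - 14 ≡ 32; y = λ·(9 - 32) - 15 ≡ 7. → (32, 7)
6P: (32, 7) + (5, 5). λ = (5 - 7)/(5 - 32) ≡ 51/26 mod 53. 26⁻¹ ≡ 51 (mod 53) since 26·51 = 1326 ≡ 1, so λ ≡ 4.
  x = λ² - 32 - 5 = 16 - 37 ≡ 32; y = λ·(32 - 32) - 7 ≡ 46. → (32, 46)
7P: (32, 46) + (5, 5). λ = (5 - 46)/(5 - 32) ≡ 12/26 mod 53. 26⁻¹ ≡ 51 (mod 53), so λ ≡ 29.
  x = λ² - 32 - 5 = 841 - 37 ≡ 9; y = λ·(32 - 9) - 46 ≡ 38. → (9, 38)
8P: (9, 38) + (5, 5). λ = (5 - 38)/(5 - 9) ≡ 20/49 mod 53. 49⁻¹ ≡ 13 (mod 53), so λ ≡ 48.
  x = λ² - 9 - 5 = 2304 - 14 ≡ 11; y = λ·(9 - 11) - 38 ≡ 25. → (11, 25)
9P: (11, 25) + (5, 5). λ = (5 - 25)/(5 - 11) ≡ 33/47 mod 53. 47⁻¹ ≡ 44 (mod 53), so λ ≡ 21.
  x = λ² - 11 - 5 = 441 - 16 ≡ 1; y = λ·(11 - 1) - 25 ≡ 26. → (1, 26)
10P: (1, 26) + (5, 5). λ = (5 - 26)/(5 - 1) ≡ 32/4 mod 53. 4⁻¹ ≡ 40 (mod 53) since 4·40 = 160 ≡ 1, so λ ≡ 8.
  x = λ² - 1 - 5 = 64 - 6 ≡ 5; y = λ·(1 - 5) - 26 ≡ 48. → (5, 48)
11P: (5, 48) + (5, 5): same x and y₁ ≡ -y₂, so the sum is ∞.
11P = ∞, so the order is 11.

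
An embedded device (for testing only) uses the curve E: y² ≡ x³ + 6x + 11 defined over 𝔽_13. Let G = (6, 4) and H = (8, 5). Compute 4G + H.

(5, 6)

First 4G:
Repeated addition: build up to 4G.
2G: tangent at (6, 4): λ = (3·6² + 6)/(2·4) ≡ 10/8. 8⁻¹ ≡ 5 (mod 13) since 8·5 = 40 ≡ 1, so λ ≡ 10·5 ≡ 11.
  x = λ² - 6 - 6 = 121 - 12 ≡ 5; y = λ·(6 - 5) - 4 ≡ 7. → (5, 7)
3G: (5, 7) + (6, 4). λ = (4 - 7)/(6 - 5) ≡ 10/1 mod 13. 1⁻¹ ≡ 1 (mod 13), so λ ≡ 10.
  x = λ² - 5 - 6 = 100 - 11 ≡ 11; y = λ·(5 - 11) - 7 ≡ 11. → (11, 11)
4G: (11, 11) + (6, 4). λ = (4 - 11)/(6 - 11) ≡ 6/8 mod 13. 8⁻¹ ≡ 5 (mod 13) since 8·5 = 40 ≡ 1, so λ ≡ 4.
  x = λ² - 11 - 6 = 16 - 17 ≡ 12; y = λ·(11 - 12) - 11 ≡ 11. → (12, 11)
4G = (12, 11).
Finally 4G + H:
(12, 11) + (8, 5). λ = (5 - 11)/(8 - 12) ≡ 7/9 mod 13. 9⁻¹ ≡ 3 (mod 13) since 9·3 = 27 ≡ 1, so λ ≡ 8.
  x = λ² - 12 - 8 = 64 - 20 ≡ 5; y = λ·(12 - 5) - 11 ≡ 6. → (5, 6)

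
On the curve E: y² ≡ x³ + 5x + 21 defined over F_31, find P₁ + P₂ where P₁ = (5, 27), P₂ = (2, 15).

(9, 19)

(5, 27) + (2, 15). λ = (15 - 27)/(2 - 5) ≡ 19/28 mod 31. 28⁻¹ ≡ 10 (mod 31) since 28·10 = 280 ≡ 1, so λ ≡ 4.
  x = λ² - 5 - 2 = 16 - 7 ≡ 9; y = λ·(5 - 9) - 27 ≡ 19. → (9, 19)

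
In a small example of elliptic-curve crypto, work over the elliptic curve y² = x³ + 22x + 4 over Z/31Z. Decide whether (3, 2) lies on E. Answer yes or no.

yes

y² = 2² ≡ 4; x³ + 22x + 4 = 97 ≡ 4 (mod 31). 4 = 4.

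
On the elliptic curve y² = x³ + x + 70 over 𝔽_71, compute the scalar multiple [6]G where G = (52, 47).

Repeated addition: build up to 6G.
2G: tangent at (52, 47): λ = (3·52² + 1)/(2·47) ≡ 19/23. 23⁻¹ ≡ 34 (mod 71), so λ ≡ 19·34 ≡ 7.
  x = λ² - 52 - 52 = 49 - 104 ≡ 16; y = λ·(52 - 16) - 47 ≡ 63. → (16, 63)
3G: (16, 63) + (52, 47). λ = (47 - 63)/(52 - 16) ≡ 55/36 mod 71. 36⁻¹ ≡ 2 (mod 71), so λ ≡ 39.
  x = λ² - 16 - 52 = 1521 - 68 ≡ 33; y = λ·(16 - 33) - 63 ≡ 55. → (33, 55)
4G: (33, 55) + (52, 47). λ = (47 - 55)/(52 - 33) ≡ 63/19 mod 71. 19⁻¹ ≡ 15 (mod 71), so λ ≡ 22.
  x = λ² - 33 - 52 = 484 - 85 ≡ 44; y = λ·(33 - 44) - 55 ≡ 58. → (44, 58)
5G: (44, 58) + (52, 47). λ = (47 - 58)/(52 - 44) ≡ 60/8 mod 71. 8⁻¹ ≡ 9 (mod 71), so λ ≡ 43.
  x = λ² - 44 - 52 = 1849 - 96 ≡ 49; y = λ·(44 - 49) - 58 ≡ 11. → (49, 11)
6G: (49, 11) + (52, 47). λ = (47 - 11)/(52 - 49) ≡ 36/3 mod 71. 3⁻¹ ≡ 24 (mod 71) since 3·24 = 72 ≡ 1, so λ ≡ 12.
  x = λ² - 49 - 52 = 144 - 101 ≡ 43; y = λ·(49 - 43) - 11 ≡ 61. → (43, 61)

(43, 61)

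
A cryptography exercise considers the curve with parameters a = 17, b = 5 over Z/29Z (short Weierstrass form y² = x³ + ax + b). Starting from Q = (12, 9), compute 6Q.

(18, 13)

Repeated addition: build up to 6Q.
2Q: tangent at (12, 9): λ = (3·12² + 17)/(2·9) ≡ 14/18. 18⁻¹ ≡ 21 (mod 29) since 18·21 = 378 ≡ 1, so λ ≡ 14·21 ≡ 4.
  x = λ² - 12 - 12 = 16 - 24 ≡ 21; y = λ·(12 - 21) - 9 ≡ 13. → (21, 13)
3Q: (21, 13) + (12, 9). λ = (9 - 13)/(12 - 21) ≡ 25/20 mod 29. 20⁻¹ ≡ 16 (mod 29) since 20·16 = 320 ≡ 1, so λ ≡ 23.
  x = λ² - 21 - 12 = 529 - 33 ≡ 3; y = λ·(21 - 3) - 13 ≡ 24. → (3, 24)
4Q: (3, 24) + (12, 9). λ = (9 - 24)/(12 - 3) ≡ 14/9 mod 29. 9⁻¹ ≡ 13 (mod 29), so λ ≡ 8.
  x = λ² - 3 - 12 = 64 - 15 ≡ 20; y = λ·(3 - 20) - 24 ≡ 14. → (20, 14)
5Q: (20, 14) + (12, 9). λ = (9 - 14)/(12 - 20) ≡ 24/21 mod 29. 21⁻¹ ≡ 18 (mod 29) since 21·18 = 378 ≡ 1, so λ ≡ 26.
  x = λ² - 20 - 12 = 676 - 32 ≡ 6; y = λ·(20 - 6) - 14 ≡ 2. → (6, 2)
6Q: (6, 2) + (12, 9). λ = (9 - 2)/(12 - 6) ≡ 7/6 mod 29. 6⁻¹ ≡ 5 (mod 29) since 6·5 = 30 ≡ 1, so λ ≡ 6.
  x = λ² - 6 - 12 = 36 - 18 ≡ 18; y = λ·(6 - 18) - 2 ≡ 13. → (18, 13)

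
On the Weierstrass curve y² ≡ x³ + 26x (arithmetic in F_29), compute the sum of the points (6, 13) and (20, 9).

(6, 13) + (20, 9). λ = (9 - 13)/(20 - 6) ≡ 25/14 mod 29. 14⁻¹ ≡ 27 (mod 29), so λ ≡ 8.
  x = λ² - 6 - 20 = 64 - 26 ≡ 9; y = λ·(6 - 9) - 13 ≡ 21. → (9, 21)

(9, 21)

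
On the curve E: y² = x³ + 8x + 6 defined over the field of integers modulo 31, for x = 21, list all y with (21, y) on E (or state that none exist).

x³ + 8x + 6 = 9435 ≡ 11 (mod 31).
11 is a non-residue mod 31; no y exists.

none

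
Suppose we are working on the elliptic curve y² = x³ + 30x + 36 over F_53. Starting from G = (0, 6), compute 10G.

Double-and-add on 10 = (1010)₂. Start with G = (0, 6) for the leading 1-bit.
double: tangent at (0, 6): λ = (3·0² + 30)/(2·6) ≡ 30/12. 12⁻¹ ≡ 31 (mod 53), so λ ≡ 30·31 ≡ 29.
  x = λ² - 0 - 0 = 841 - 0 ≡ 46; y = λ·(0 - 46) - 6 ≡ 38. → (46, 38)
double: tangent at (46, 38): λ = (3·46² + 30)/(2·38) ≡ 18/23. 23⁻¹ ≡ 30 (mod 53), so λ ≡ 18·30 ≡ 10.
  x = λ² - 46 - 46 = 100 - 92 ≡ 8; y = λ·(46 - 8) - 38 ≡ 24. → (8, 24)
add G: (8, 24) + (0, 6). λ = (6 - 24)/(0 - 8) ≡ 35/45 mod 53. 45⁻¹ ≡ 33 (mod 53), so λ ≡ 42.
  x = λ² - 8 - 0 = 1764 - 8 ≡ 7; y = λ·(8 - 7) - 24 ≡ 18. → (7, 18)
double: tangent at (7, 18): λ = (3·7² + 30)/(2·18) ≡ 18/36. 36⁻¹ ≡ 28 (mod 53), so λ ≡ 18·28 ≡ 27.
  x = λ² - 7 - 7 = 729 - 14 ≡ 26; y = λ·(7 - 26) - 18 ≡ 52. → (26, 52)

(26, 52)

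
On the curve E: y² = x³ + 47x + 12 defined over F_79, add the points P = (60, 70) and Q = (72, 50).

(60, 70) + (72, 50). λ = (50 - 70)/(72 - 60) ≡ 59/12 mod 79. 12⁻¹ ≡ 33 (mod 79), so λ ≡ 51.
  x = λ² - 60 - 72 = 2601 - 132 ≡ 20; y = λ·(60 - 20) - 70 ≡ 74. → (20, 74)

(20, 74)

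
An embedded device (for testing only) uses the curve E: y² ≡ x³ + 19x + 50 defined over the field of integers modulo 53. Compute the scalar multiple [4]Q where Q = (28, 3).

Double-and-add on 4 = (100)₂. Start with Q = (28, 3) for the leading 1-bit.
double: tangent at (28, 3): λ = (3·28² + 19)/(2·3) ≡ 39/6. 6⁻¹ ≡ 9 (mod 53), so λ ≡ 39·9 ≡ 33.
  x = λ² - 28 - 28 = 1089 - 56 ≡ 26; y = λ·(28 - 26) - 3 ≡ 10. → (26, 10)
double: tangent at (26, 10): λ = (3·26² + 19)/(2·10) ≡ 33/20. 20⁻¹ ≡ 8 (mod 53), so λ ≡ 33·8 ≡ 52.
  x = λ² - 26 - 26 = 2704 - 52 ≡ 2; y = λ·(26 - 2) - 10 ≡ 19. → (2, 19)

(2, 19)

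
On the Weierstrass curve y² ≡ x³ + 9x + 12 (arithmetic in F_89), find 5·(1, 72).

(69, 38)

Write P = (1, 72).
Repeated addition: build up to 5P.
2P: tangent at (1, 72): λ = (3·1² + 9)/(2·72) ≡ 12/55. 55⁻¹ ≡ 34 (mod 89), so λ ≡ 12·34 ≡ 52.
  x = λ² - 1 - 1 = 2704 - 2 ≡ 32; y = λ·(1 - 32) - 72 ≡ 7. → (32, 7)
3P: (32, 7) + (1, 72). λ = (72 - 7)/(1 - 32) ≡ 65/58 mod 89. 58⁻¹ ≡ 66 (mod 89) since 58·66 = 3828 ≡ 1, so λ ≡ 18.
  x = λ² - 32 - 1 = 324 - 33 ≡ 24; y = λ·(32 - 24) - 7 ≡ 48. → (24, 48)
4P: (24, 48) + (1, 72). λ = (72 - 48)/(1 - 24) ≡ 24/66 mod 89. 66⁻¹ ≡ 58 (mod 89) since 66·58 = 3828 ≡ 1, so λ ≡ 57.
  x = λ² - 24 - 1 = 3249 - 25 ≡ 20; y = λ·(24 - 20) - 48 ≡ 2. → (20, 2)
5P: (20, 2) + (1, 72). λ = (72 - 2)/(1 - 20) ≡ 70/70 mod 89. 70⁻¹ ≡ 14 (mod 89) since 70·14 = 980 ≡ 1, so λ ≡ 1.
  x = λ² - 20 - 1 = 1 - 21 ≡ 69; y = λ·(20 - 69) - 2 ≡ 38. → (69, 38)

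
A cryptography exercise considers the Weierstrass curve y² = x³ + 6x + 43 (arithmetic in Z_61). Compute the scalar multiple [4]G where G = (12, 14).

(38, 11)

Repeated addition: build up to 4G.
2G: tangent at (12, 14): λ = (3·12² + 6)/(2·14) ≡ 11/28. 28⁻¹ ≡ 24 (mod 61) since 28·24 = 672 ≡ 1, so λ ≡ 11·24 ≡ 20.
  x = λ² - 12 - 12 = 400 - 24 ≡ 10; y = λ·(12 - 10) - 14 ≡ 26. → (10, 26)
3G: (10, 26) + (12, 14). λ = (14 - 26)/(12 - 10) ≡ 49/2 mod 61. 2⁻¹ ≡ 31 (mod 61), so λ ≡ 55.
  x = λ² - 10 - 12 = 3025 - 22 ≡ 14; y = λ·(10 - 14) - 26 ≡ 59. → (14, 59)
4G: (14, 59) + (12, 14). λ = (14 - 59)/(12 - 14) ≡ 16/59 mod 61. 59⁻¹ ≡ 30 (mod 61), so λ ≡ 53.
  x = λ² - 14 - 12 = 2809 - 26 ≡ 38; y = λ·(14 - 38) - 59 ≡ 11. → (38, 11)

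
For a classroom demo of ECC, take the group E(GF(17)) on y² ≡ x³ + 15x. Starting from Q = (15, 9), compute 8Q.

Repeated addition: build up to 8Q.
2Q: tangent at (15, 9): λ = (3·15² + 15)/(2·9) ≡ 10/1. 1⁻¹ ≡ 1 (mod 17), so λ ≡ 10·1 ≡ 10.
  x = λ² - 15 - 15 = 100 - 30 ≡ 2; y = λ·(15 - 2) - 9 ≡ 2. → (2, 2)
3Q: (2, 2) + (15, 9). λ = (9 - 2)/(15 - 2) ≡ 7/13 mod 17. 13⁻¹ ≡ 4 (mod 17), so λ ≡ 11.
  x = λ² - 2 - 15 = 121 - 17 ≡ 2; y = λ·(2 - 2) - 2 ≡ 15. → (2, 15)
4Q: (2, 15) + (15, 9). λ = (9 - 15)/(15 - 2) ≡ 11/13 mod 17. 13⁻¹ ≡ 4 (mod 17), so λ ≡ 10.
  x = λ² - 2 - 15 = 100 - 17 ≡ 15; y = λ·(2 - 15) - 15 ≡ 8. → (15, 8)
5Q: (15, 8) + (15, 9): same x and y₁ ≡ -y₂, so the sum is O.
6Q: O + (15, 9) = (15, 9) (identity).
7Q: tangent at (15, 9): λ = (3·15² + 15)/(2·9) ≡ 10/1. 1⁻¹ ≡ 1 (mod 17), so λ ≡ 10·1 ≡ 10.
  x = λ² - 15 - 15 = 100 - 30 ≡ 2; y = λ·(15 - 2) - 9 ≡ 2. → (2, 2)
8Q: (2, 2) + (15, 9). λ = (9 - 2)/(15 - 2) ≡ 7/13 mod 17. 13⁻¹ ≡ 4 (mod 17), so λ ≡ 11.
  x = λ² - 2 - 15 = 121 - 17 ≡ 2; y = λ·(2 - 2) - 2 ≡ 15. → (2, 15)

(2, 15)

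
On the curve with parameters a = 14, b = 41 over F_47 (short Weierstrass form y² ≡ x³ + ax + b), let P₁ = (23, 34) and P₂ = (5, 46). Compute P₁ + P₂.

(23, 34) + (5, 46). λ = (46 - 34)/(5 - 23) ≡ 12/29 mod 47. 29⁻¹ ≡ 13 (mod 47), so λ ≡ 15.
  x = λ² - 23 - 5 = 225 - 28 ≡ 9; y = λ·(23 - 9) - 34 ≡ 35. → (9, 35)

(9, 35)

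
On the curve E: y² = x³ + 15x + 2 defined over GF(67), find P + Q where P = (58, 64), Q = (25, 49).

(13, 60)

(58, 64) + (25, 49). λ = (49 - 64)/(25 - 58) ≡ 52/34 mod 67. 34⁻¹ ≡ 2 (mod 67), so λ ≡ 37.
  x = λ² - 58 - 25 = 1369 - 83 ≡ 13; y = λ·(58 - 13) - 64 ≡ 60. → (13, 60)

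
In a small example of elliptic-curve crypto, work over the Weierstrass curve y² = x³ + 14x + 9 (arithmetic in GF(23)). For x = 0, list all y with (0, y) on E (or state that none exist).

x³ + 14x + 9 = 9 ≡ 9 (mod 23).
Square roots of 9 mod 23: 3 and 20 (since 3² = 9 ≡ 9).

3, 20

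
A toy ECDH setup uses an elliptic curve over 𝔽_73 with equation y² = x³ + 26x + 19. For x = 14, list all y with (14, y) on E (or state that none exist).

34, 39

x³ + 26x + 19 = 3127 ≡ 61 (mod 73).
Square roots of 61 mod 73: 34 and 39 (since 34² = 1156 ≡ 61).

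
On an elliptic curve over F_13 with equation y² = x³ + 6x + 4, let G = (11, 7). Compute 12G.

(7, 8)

Repeated addition: build up to 12G.
2G: tangent at (11, 7): λ = (3·11² + 6)/(2·7) ≡ 5/1. 1⁻¹ ≡ 1 (mod 13), so λ ≡ 5·1 ≡ 5.
  x = λ² - 11 - 11 = 25 - 22 ≡ 3; y = λ·(11 - 3) - 7 ≡ 7. → (3, 7)
3G: (3, 7) + (11, 7). λ = (7 - 7)/(11 - 3) ≡ 0/8 mod 13. 8⁻¹ ≡ 5 (mod 13), so λ ≡ 0.
  x = λ² - 3 - 11 = 0 - 14 ≡ 12; y = λ·(3 - 12) - 7 ≡ 6. → (12, 6)
4G: (12, 6) + (11, 7). λ = (7 - 6)/(11 - 12) ≡ 1/12 mod 13. 12⁻¹ ≡ 12 (mod 13) since 12·12 = 144 ≡ 1, so λ ≡ 12.
  x = λ² - 12 - 11 = 144 - 23 ≡ 4; y = λ·(12 - 4) - 6 ≡ 12. → (4, 12)
5G: (4, 12) + (11, 7). λ = (7 - 12)/(11 - 4) ≡ 8/7 mod 13. 7⁻¹ ≡ 2 (mod 13), so λ ≡ 3.
  x = λ² - 4 - 11 = 9 - 15 ≡ 7; y = λ·(4 - 7) - 12 ≡ 5. → (7, 5)
6G: (7, 5) + (11, 7). λ = (7 - 5)/(11 - 7) ≡ 2/4 mod 13. 4⁻¹ ≡ 10 (mod 13), so λ ≡ 7.
  x = λ² - 7 - 11 = 49 - 18 ≡ 5; y = λ·(7 - 5) - 5 ≡ 9. → (5, 9)
7G: (5, 9) + (11, 7). λ = (7 - 9)/(11 - 5) ≡ 11/6 mod 13. 6⁻¹ ≡ 11 (mod 13), so λ ≡ 4.
  x = λ² - 5 - 11 = 16 - 16 ≡ 0; y = λ·(5 - 0) - 9 ≡ 11. → (0, 11)
8G: (0, 11) + (11, 7). λ = (7 - 11)/(11 - 0) ≡ 9/11 mod 13. 11⁻¹ ≡ 6 (mod 13), so λ ≡ 2.
  x = λ² - 0 - 11 = 4 - 11 ≡ 6; y = λ·(0 - 6) - 11 ≡ 3. → (6, 3)
9G: (6, 3) + (11, 7). λ = (7 - 3)/(11 - 6) ≡ 4/5 mod 13. 5⁻¹ ≡ 8 (mod 13) since 5·8 = 40 ≡ 1, so λ ≡ 6.
  x = λ² - 6 - 11 = 36 - 17 ≡ 6; y = λ·(6 - 6) - 3 ≡ 10. → (6, 10)
10G: (6, 10) + (11, 7). λ = (7 - 10)/(11 - 6) ≡ 10/5 mod 13. 5⁻¹ ≡ 8 (mod 13), so λ ≡ 2.
  x = λ² - 6 - 11 = 4 - 17 ≡ 0; y = λ·(6 - 0) - 10 ≡ 2. → (0, 2)
11G: (0, 2) + (11, 7). λ = (7 - 2)/(11 - 0) ≡ 5/11 mod 13. 11⁻¹ ≡ 6 (mod 13), so λ ≡ 4.
  x = λ² - 0 - 11 = 16 - 11 ≡ 5; y = λ·(0 - 5) - 2 ≡ 4. → (5, 4)
12G: (5, 4) + (11, 7). λ = (7 - 4)/(11 - 5) ≡ 3/6 mod 13. 6⁻¹ ≡ 11 (mod 13), so λ ≡ 7.
  x = λ² - 5 - 11 = 49 - 16 ≡ 7; y = λ·(5 - 7) - 4 ≡ 8. → (7, 8)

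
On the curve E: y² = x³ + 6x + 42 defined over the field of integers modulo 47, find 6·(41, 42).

Write P = (41, 42).
Double-and-add on 6 = (110)₂. Start with P = (41, 42) for the leading 1-bit.
double: tangent at (41, 42): λ = (3·41² + 6)/(2·42) ≡ 20/37. 37⁻¹ ≡ 14 (mod 47), so λ ≡ 20·14 ≡ 45.
  x = λ² - 41 - 41 = 2025 - 82 ≡ 16; y = λ·(41 - 16) - 42 ≡ 2. → (16, 2)
add P: (16, 2) + (41, 42). λ = (42 - 2)/(41 - 16) ≡ 40/25 mod 47. 25⁻¹ ≡ 32 (mod 47), so λ ≡ 11.
  x = λ² - 16 - 41 = 121 - 57 ≡ 17; y = λ·(16 - 17) - 2 ≡ 34. → (17, 34)
double: tangent at (17, 34): λ = (3·17² + 6)/(2·34) ≡ 27/21. 21⁻¹ ≡ 9 (mod 47), so λ ≡ 27·9 ≡ 8.
  x = λ² - 17 - 17 = 64 - 34 ≡ 30; y = λ·(17 - 30) - 34 ≡ 3. → (30, 3)

(30, 3)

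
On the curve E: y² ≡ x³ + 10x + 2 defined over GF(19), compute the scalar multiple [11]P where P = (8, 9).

(8, 9)

Double-and-add on 11 = (1011)₂. Start with P = (8, 9) for the leading 1-bit.
double: tangent at (8, 9): λ = (3·8² + 10)/(2·9) ≡ 12/18. 18⁻¹ ≡ 18 (mod 19) since 18·18 = 324 ≡ 1, so λ ≡ 12·18 ≡ 7.
  x = λ² - 8 - 8 = 49 - 16 ≡ 14; y = λ·(8 - 14) - 9 ≡ 6. → (14, 6)
double: tangent at (14, 6): λ = (3·14² + 10)/(2·6) ≡ 9/12. 12⁻¹ ≡ 8 (mod 19), so λ ≡ 9·8 ≡ 15.
  x = λ² - 14 - 14 = 225 - 28 ≡ 7; y = λ·(14 - 7) - 6 ≡ 4. → (7, 4)
add P: (7, 4) + (8, 9). λ = (9 - 4)/(8 - 7) ≡ 5/1 mod 19. 1⁻¹ ≡ 1 (mod 19), so λ ≡ 5.
  x = λ² - 7 - 8 = 25 - 15 ≡ 10; y = λ·(7 - 10) - 4 ≡ 0. → (10, 0)
double: (10, 0) + (10, 0): same x and y₁ ≡ -y₂, so the sum is O.
add P: O + (8, 9) = (8, 9) (identity).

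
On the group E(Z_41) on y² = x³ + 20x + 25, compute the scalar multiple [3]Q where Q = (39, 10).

Repeated addition: build up to 3Q.
2Q: tangent at (39, 10): λ = (3·39² + 20)/(2·10) ≡ 32/20. 20⁻¹ ≡ 39 (mod 41), so λ ≡ 32·39 ≡ 18.
  x = λ² - 39 - 39 = 324 - 78 ≡ 0; y = λ·(39 - 0) - 10 ≡ 36. → (0, 36)
3Q: (0, 36) + (39, 10). λ = (10 - 36)/(39 - 0) ≡ 15/39 mod 41. 39⁻¹ ≡ 20 (mod 41), so λ ≡ 13.
  x = λ² - 0 - 39 = 169 - 39 ≡ 7; y = λ·(0 - 7) - 36 ≡ 37. → (7, 37)

(7, 37)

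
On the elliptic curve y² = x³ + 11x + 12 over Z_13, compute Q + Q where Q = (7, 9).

tangent at (7, 9): λ = (3·7² + 11)/(2·9) ≡ 2/5. 5⁻¹ ≡ 8 (mod 13), so λ ≡ 2·8 ≡ 3.
  x = λ² - 7 - 7 = 9 - 14 ≡ 8; y = λ·(7 - 8) - 9 ≡ 1. → (8, 1)

(8, 1)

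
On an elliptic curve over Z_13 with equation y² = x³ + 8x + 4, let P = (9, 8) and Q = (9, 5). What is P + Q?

O

The two points share x = 9 and their y-coordinates satisfy 8 + 5 ≡ 0 (mod 13), so they are inverses. Their sum is ∞.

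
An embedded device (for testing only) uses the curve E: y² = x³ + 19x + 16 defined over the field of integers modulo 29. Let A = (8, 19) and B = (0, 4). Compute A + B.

(15, 15)

(8, 19) + (0, 4). λ = (4 - 19)/(0 - 8) ≡ 14/21 mod 29. 21⁻¹ ≡ 18 (mod 29) since 21·18 = 378 ≡ 1, so λ ≡ 20.
  x = λ² - 8 - 0 = 400 - 8 ≡ 15; y = λ·(8 - 15) - 19 ≡ 15. → (15, 15)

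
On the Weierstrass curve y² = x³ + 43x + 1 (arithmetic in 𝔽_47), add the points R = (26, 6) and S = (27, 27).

(26, 6) + (27, 27). λ = (27 - 6)/(27 - 26) ≡ 21/1 mod 47. 1⁻¹ ≡ 1 (mod 47) since 1·1 = 1 ≡ 1, so λ ≡ 21.
  x = λ² - 26 - 27 = 441 - 53 ≡ 12; y = λ·(26 - 12) - 6 ≡ 6. → (12, 6)

(12, 6)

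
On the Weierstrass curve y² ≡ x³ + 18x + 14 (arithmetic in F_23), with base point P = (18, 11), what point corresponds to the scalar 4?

(2, 9)

Double-and-add on 4 = (100)₂. Start with P = (18, 11) for the leading 1-bit.
double: tangent at (18, 11): λ = (3·18² + 18)/(2·11) ≡ 1/22. 22⁻¹ ≡ 22 (mod 23) since 22·22 = 484 ≡ 1, so λ ≡ 1·22 ≡ 22.
  x = λ² - 18 - 18 = 484 - 36 ≡ 11; y = λ·(18 - 11) - 11 ≡ 5. → (11, 5)
double: tangent at (11, 5): λ = (3·11² + 18)/(2·5) ≡ 13/10. 10⁻¹ ≡ 7 (mod 23), so λ ≡ 13·7 ≡ 22.
  x = λ² - 11 - 11 = 484 - 22 ≡ 2; y = λ·(11 - 2) - 5 ≡ 9. → (2, 9)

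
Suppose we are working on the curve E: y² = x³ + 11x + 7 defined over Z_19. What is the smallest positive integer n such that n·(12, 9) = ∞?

2P: tangent at (12, 9): λ = (3·12² + 11)/(2·9) ≡ 6/18. 18⁻¹ ≡ 18 (mod 19), so λ ≡ 6·18 ≡ 13.
  x = λ² - 12 - 12 = 169 - 24 ≡ 12; y = λ·(12 - 12) - 9 ≡ 10. → (12, 10)
3P: (12, 10) + (12, 9): same x and y₁ ≡ -y₂, so the sum is ∞.
3P = ∞, so the order is 3.

3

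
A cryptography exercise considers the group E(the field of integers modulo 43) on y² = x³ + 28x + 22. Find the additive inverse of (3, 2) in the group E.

(3, 41)

-(3, 2) = (3, -2 mod 43) = (3, 41).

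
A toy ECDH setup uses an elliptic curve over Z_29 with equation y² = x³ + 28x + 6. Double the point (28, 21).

(7, 9)

tangent at (28, 21): λ = (3·28² + 28)/(2·21) ≡ 2/13. 13⁻¹ ≡ 9 (mod 29) since 13·9 = 117 ≡ 1, so λ ≡ 2·9 ≡ 18.
  x = λ² - 28 - 28 = 324 - 56 ≡ 7; y = λ·(28 - 7) - 21 ≡ 9. → (7, 9)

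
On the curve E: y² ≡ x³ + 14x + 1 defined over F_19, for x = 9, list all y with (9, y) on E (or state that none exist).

1, 18

x³ + 14x + 1 = 856 ≡ 1 (mod 19).
Square roots of 1 mod 19: 1 and 18 (since 1² = 1 ≡ 1).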